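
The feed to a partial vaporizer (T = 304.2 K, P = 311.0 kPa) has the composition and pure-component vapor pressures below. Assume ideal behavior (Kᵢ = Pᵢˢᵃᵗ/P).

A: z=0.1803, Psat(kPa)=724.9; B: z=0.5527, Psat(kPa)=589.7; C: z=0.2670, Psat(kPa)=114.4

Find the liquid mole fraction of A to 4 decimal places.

Raoult's law: Kᵢ = Pᵢˢᵃᵗ/P = Pᵢˢᵃᵗ/311.0.
  K_A = 724.9/311.0 = 2.330868, K_B = 589.7/311.0 = 1.896141, K_C = 114.4/311.0 = 0.367846
Newton iteration, ψ⁰ = 0.61:
  ψ = 0.6100: g = 0.17796, g' = -0.5655 → ψ = 0.9247
  ψ = 0.9247: g = -0.02784, g' = -0.8151 → ψ = 0.8905
  ψ = 0.8905: g = -0.00092, g' = -0.7628 → ψ = 0.8893
Converged at ψ = 0.8893.
Compositions from xᵢ = zᵢ/(1+ψ(Kᵢ−1)), yᵢ = Kᵢxᵢ:
  A: x = 0.0826, y = 0.1925
  B: x = 0.3076, y = 0.5832
  C: x = 0.6099, y = 0.2243

x_A = 0.0826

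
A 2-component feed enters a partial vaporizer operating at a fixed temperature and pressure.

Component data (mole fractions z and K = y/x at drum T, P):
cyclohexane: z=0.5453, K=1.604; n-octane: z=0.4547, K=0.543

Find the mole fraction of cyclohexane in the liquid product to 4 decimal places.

x_cyclohexane = 0.4307

Let β = V/F and solve Σ zᵢ(Kᵢ−1)/(1+β(Kᵢ−1)) = 0.
Feasibility: ΣzᵢKᵢ = 1.1216, Σzᵢ/Kᵢ = 1.1773 — both > 1, two phases present.
Binary case is linear: z₁(K₁−1)(1+β(K₂−1)) + z₂(K₂−1)(1+β(K₁−1)) = 0
⇒ β = [z₁(K₁−1)+z₂(K₂−1)] / [−(K₁−1)(K₂−1)] = 0.12156/0.27603 = 0.4404
Compositions from xᵢ = zᵢ/(1+β(Kᵢ−1)), yᵢ = Kᵢxᵢ:
  cyclohexane: x = 0.4307, y = 0.6909
  n-octane: x = 0.5693, y = 0.3091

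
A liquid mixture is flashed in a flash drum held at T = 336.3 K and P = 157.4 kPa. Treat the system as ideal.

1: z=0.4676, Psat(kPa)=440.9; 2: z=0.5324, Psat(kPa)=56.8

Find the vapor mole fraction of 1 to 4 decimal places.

y_1 = 0.7337

Raoult's law: Kᵢ = Pᵢˢᵃᵗ/P = Pᵢˢᵃᵗ/157.4.
  K_1 = 440.9/157.4 = 2.801144, K_2 = 56.8/157.4 = 0.360864
Let β = V/F and solve Σ zᵢ(Kᵢ−1)/(1+β(Kᵢ−1)) = 0.
g(0) = ΣzᵢKᵢ − 1 = 0.5019 and g(1) = 1 − Σzᵢ/Kᵢ = -0.6423, so a root lies in (0, 1).
Newton iteration, β⁰ = 0.5:
  β = 0.5000: g = -0.05695, g' = -0.8897 → β = 0.4360
Converged at β = 0.4360.
Compositions from xᵢ = zᵢ/(1+β(Kᵢ−1)), yᵢ = Kᵢxᵢ:
  1: x = 0.2619, y = 0.7337
  2: x = 0.7381, y = 0.2663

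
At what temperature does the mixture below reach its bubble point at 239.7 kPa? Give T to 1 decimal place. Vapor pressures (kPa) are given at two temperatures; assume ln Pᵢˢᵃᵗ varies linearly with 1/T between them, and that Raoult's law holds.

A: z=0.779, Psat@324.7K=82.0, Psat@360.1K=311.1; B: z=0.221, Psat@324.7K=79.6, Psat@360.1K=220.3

Bubble-point temperature: ΣzᵢPᵢˢᵃᵗ(T) = P. Interpolate ln Pᵢˢᵃᵗ = aᵢ + bᵢ/T.
  T = 324.7 K: ΣzᵢPᵢˢᵃᵗ = 81.47 kPa
  T = 360.1 K: ΣzᵢPᵢˢᵃᵗ = 291.03 kPa
  T = 342.4 K: ΣzᵢPᵢˢᵃᵗ = 158.83 kPa
  T = 351.2 K: ΣzᵢPᵢˢᵃᵗ = 216.19 kPa
  T = 355.6 K: ΣzᵢPᵢˢᵃᵗ = 250.86 kPa
  T = 353.4 K: ΣzᵢPᵢˢᵃᵗ = 232.98 kPa
Interpolating between 353.4 K and 355.6 K gives T ≈ 354.2 K.

T = 354.2 K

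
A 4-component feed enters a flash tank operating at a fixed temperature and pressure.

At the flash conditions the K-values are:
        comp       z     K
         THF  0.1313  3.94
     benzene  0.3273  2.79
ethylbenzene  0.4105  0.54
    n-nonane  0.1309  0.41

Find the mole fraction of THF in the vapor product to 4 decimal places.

Material balance + equilibrium reduce to Σ zᵢ(Kᵢ−1)/(1+ψ(Kᵢ−1)) = 0.
g(0) = ΣzᵢKᵢ − 1 = 0.7058 and g(1) = 1 − Σzᵢ/Kᵢ = -0.2301, so a root lies in (0, 1).
Iterate (Newton) starting at ψ = 0.54:
  ψ = 0.5400: g = 0.08251, g' = -0.6926 → ψ = 0.6591
  ψ = 0.6591: g = 0.00278, g' = -0.6531 → ψ = 0.6634
Converged at ψ = 0.6634.
Compositions from xᵢ = zᵢ/(1+ψ(Kᵢ−1)), yᵢ = Kᵢxᵢ:
  THF: x = 0.0445, y = 0.1753
  benzene: x = 0.1496, y = 0.4174
  ethylbenzene: x = 0.5908, y = 0.3190
  n-nonane: x = 0.2151, y = 0.0882

y_THF = 0.1753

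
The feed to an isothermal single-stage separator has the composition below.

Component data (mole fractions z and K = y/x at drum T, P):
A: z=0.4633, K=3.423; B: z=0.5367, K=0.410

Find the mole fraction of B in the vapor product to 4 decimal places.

Let ψ = V/F and solve Σ zᵢ(Kᵢ−1)/(1+ψ(Kᵢ−1)) = 0.
g(0) = ΣzᵢKᵢ − 1 = 0.8059 and g(1) = 1 − Σzᵢ/Kᵢ = -0.4444, so a root lies in (0, 1).
Binary case is linear: z₁(K₁−1)(1+ψ(K₂−1)) + z₂(K₂−1)(1+ψ(K₁−1)) = 0
⇒ ψ = [z₁(K₁−1)+z₂(K₂−1)] / [−(K₁−1)(K₂−1)] = 0.80592/1.42957 = 0.5638
Compositions from xᵢ = zᵢ/(1+ψ(Kᵢ−1)), yᵢ = Kᵢxᵢ:
  A: x = 0.1958, y = 0.6703
  B: x = 0.8042, y = 0.3297

y_B = 0.3297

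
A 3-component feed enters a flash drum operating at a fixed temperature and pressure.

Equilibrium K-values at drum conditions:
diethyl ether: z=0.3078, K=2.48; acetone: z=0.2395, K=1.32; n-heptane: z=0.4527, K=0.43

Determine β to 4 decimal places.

β = 0.4374

Newton–Raphson from β = 0.5:
  β = 0.5000: g = -0.03302, g' = -0.5286 → β = 0.4375
  β = 0.4375: g = -0.00005, g' = -0.5283 → β = 0.4374
Converged at β = 0.4374.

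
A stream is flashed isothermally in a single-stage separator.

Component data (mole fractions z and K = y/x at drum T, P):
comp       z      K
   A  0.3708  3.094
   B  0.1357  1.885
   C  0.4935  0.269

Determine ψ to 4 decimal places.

ψ = 0.4013

Material balance + equilibrium reduce to Σ zᵢ(Kᵢ−1)/(1+ψ(Kᵢ−1)) = 0.
g(0) = ΣzᵢKᵢ − 1 = 0.5358 and g(1) = 1 − Σzᵢ/Kᵢ = -1.0264, so a root lies in (0, 1).
Iterate (Newton) starting at ψ = 0.33:
  ψ = 0.3300: g = 0.07667, g' = -1.0903 → ψ = 0.4003
  ψ = 0.4003: g = 0.00107, g' = -1.0661 → ψ = 0.4013
Converged at ψ = 0.4013.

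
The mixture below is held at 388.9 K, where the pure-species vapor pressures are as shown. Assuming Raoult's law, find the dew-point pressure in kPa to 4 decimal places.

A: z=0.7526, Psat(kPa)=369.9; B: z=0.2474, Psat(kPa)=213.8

Pdew = 313.3067 kPa

At the dew point ψ → 1, so Σzᵢ/Kᵢ = 1 with Kᵢ = Pᵢˢᵃᵗ/P ⇒ 1/P = Σzᵢ/Pᵢˢᵃᵗ.
1/P = 0.7526/369.9 + 0.2474/213.8 = 0.0031918 ⇒ P = 313.3067 kPa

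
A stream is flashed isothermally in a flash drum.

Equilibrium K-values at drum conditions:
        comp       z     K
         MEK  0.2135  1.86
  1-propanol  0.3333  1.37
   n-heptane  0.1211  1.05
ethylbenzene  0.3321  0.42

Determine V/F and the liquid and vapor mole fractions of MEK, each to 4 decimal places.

Newton iteration, V/F⁰ = 0.5:
  V/F = 0.5000: g = -0.03292, g' = -0.3316 → V/F = 0.4007
  V/F = 0.4007: g = -0.00106, g' = -0.3119 → V/F = 0.3973
Converged at V/F = 0.3973.
Compositions from xᵢ = zᵢ/(1+V/F(Kᵢ−1)), yᵢ = Kᵢxᵢ:
  MEK: x = 0.1591, y = 0.2960
  1-propanol: x = 0.2906, y = 0.3981
  n-heptane: x = 0.1187, y = 0.1247
  ethylbenzene: x = 0.4316, y = 0.1813

V/F = 0.3973, x_MEK = 0.1591, y_MEK = 0.2960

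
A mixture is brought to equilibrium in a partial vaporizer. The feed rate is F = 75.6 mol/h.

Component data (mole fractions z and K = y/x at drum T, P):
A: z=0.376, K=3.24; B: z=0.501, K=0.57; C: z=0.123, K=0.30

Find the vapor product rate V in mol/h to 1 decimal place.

Newton–Raphson from ψ = 0.5:
  ψ = 0.500: g = -0.0096, g' = -0.713 → ψ = 0.487
Converged at ψ = 0.487.
Then V = ψ·F = 0.4866·75.6 = 36.8 mol/h and L = F − V = 38.8 mol/h.

V = 36.8 mol/h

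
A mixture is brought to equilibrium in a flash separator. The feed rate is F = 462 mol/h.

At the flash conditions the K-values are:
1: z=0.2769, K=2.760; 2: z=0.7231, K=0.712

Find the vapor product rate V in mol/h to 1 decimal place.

V = 254.4 mol/h

Rachford–Rice: g(ψ) = Σ zᵢ(Kᵢ−1)/(1+ψ(Kᵢ−1)) = 0.
g(0) = ΣzᵢKᵢ − 1 = 0.2791 and g(1) = 1 − Σzᵢ/Kᵢ = -0.1159, so a root lies in (0, 1).
Binary case is linear: z₁(K₁−1)(1+ψ(K₂−1)) + z₂(K₂−1)(1+ψ(K₁−1)) = 0
⇒ ψ = [z₁(K₁−1)+z₂(K₂−1)] / [−(K₁−1)(K₂−1)] = 0.27909/0.50688 = 0.5506
Then V = ψ·F = 0.5506·462 = 254.4 mol/h and L = F − V = 207.6 mol/h.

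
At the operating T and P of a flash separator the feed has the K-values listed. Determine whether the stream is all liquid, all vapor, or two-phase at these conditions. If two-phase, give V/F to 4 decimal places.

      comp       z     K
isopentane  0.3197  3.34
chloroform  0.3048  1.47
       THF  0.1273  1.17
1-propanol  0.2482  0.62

ΣzᵢKᵢ = 1.8187; Σzᵢ/Kᵢ = 0.8122.
Since Σzᵢ/Kᵢ < 1 the mixture is above its dew point — single vapor phase.

all vapor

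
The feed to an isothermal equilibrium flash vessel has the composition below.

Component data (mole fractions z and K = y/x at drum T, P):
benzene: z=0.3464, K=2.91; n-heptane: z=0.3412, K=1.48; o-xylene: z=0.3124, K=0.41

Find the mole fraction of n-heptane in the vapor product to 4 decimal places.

y_n-heptane = 0.3589

Newton–Raphson from V/F = 0.5:
  V/F = 0.5000: g = 0.20906, g' = -0.6006 → V/F = 0.8481
Converged at V/F = 0.8481.
Compositions from xᵢ = zᵢ/(1+V/F(Kᵢ−1)), yᵢ = Kᵢxᵢ:
  benzene: x = 0.1322, y = 0.3848
  n-heptane: x = 0.2425, y = 0.3589
  o-xylene: x = 0.6253, y = 0.2564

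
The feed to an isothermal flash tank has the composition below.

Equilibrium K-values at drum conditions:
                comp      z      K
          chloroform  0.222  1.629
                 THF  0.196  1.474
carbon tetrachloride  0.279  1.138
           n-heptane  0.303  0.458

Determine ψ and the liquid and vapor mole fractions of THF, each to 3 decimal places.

ψ = 0.468, x_THF = 0.160, y_THF = 0.236

Rachford–Rice: g(ψ) = Σ zᵢ(Kᵢ−1)/(1+ψ(Kᵢ−1)) = 0.
Check two-phase: ΣzᵢKᵢ = 1.107 > 1 and Σzᵢ/Kᵢ = 1.176 > 1, so g(0) = 0.107 > 0 and g(1) = -0.176 < 0.
Newton iteration, ψ⁰ = 0.46:
  ψ = 0.460: g = 0.0020, g' = -0.245 → ψ = 0.468
Converged at ψ = 0.468.
Compositions from xᵢ = zᵢ/(1+ψ(Kᵢ−1)), yᵢ = Kᵢxᵢ:
  chloroform: x = 0.171, y = 0.279
  THF: x = 0.160, y = 0.236
  carbon tetrachloride: x = 0.262, y = 0.298
  n-heptane: x = 0.406, y = 0.186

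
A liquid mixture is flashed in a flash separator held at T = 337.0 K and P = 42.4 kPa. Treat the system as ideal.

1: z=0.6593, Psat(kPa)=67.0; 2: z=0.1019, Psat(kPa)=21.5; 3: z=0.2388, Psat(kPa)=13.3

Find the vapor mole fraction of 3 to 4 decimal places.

Raoult's law: Kᵢ = Pᵢˢᵃᵗ/P = Pᵢˢᵃᵗ/42.4.
  K_1 = 67.0/42.4 = 1.580189, K_2 = 21.5/42.4 = 0.507075, K_3 = 13.3/42.4 = 0.313679
Newton–Raphson from V/F = 0.5:
  V/F = 0.5000: g = -0.01967, g' = -0.4377 → V/F = 0.4551
  V/F = 0.4551: g = -0.00046, g' = -0.4179 → V/F = 0.4540
Converged at V/F = 0.4540.
Compositions from xᵢ = zᵢ/(1+V/F(Kᵢ−1)), yᵢ = Kᵢxᵢ:
  1: x = 0.5219, y = 0.8246
  2: x = 0.1313, y = 0.0666
  3: x = 0.3469, y = 0.1088

y_3 = 0.1088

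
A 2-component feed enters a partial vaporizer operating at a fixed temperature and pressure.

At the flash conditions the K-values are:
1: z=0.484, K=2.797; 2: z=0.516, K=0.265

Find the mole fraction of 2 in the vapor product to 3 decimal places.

y_2 = 0.188

Let ψ = V/F and solve Σ zᵢ(Kᵢ−1)/(1+ψ(Kᵢ−1)) = 0.
Feasibility: ΣzᵢKᵢ = 1.490, Σzᵢ/Kᵢ = 2.120 — both > 1, two phases present.
Iterate (Newton) starting at ψ = 0.48:
  ψ = 0.480: g = -0.1190, g' = -1.116 → ψ = 0.373
  ψ = 0.373: g = -0.0022, g' = -1.089 → ψ = 0.371
Converged at ψ = 0.371.
Compositions from xᵢ = zᵢ/(1+ψ(Kᵢ−1)), yᵢ = Kᵢxᵢ:
  1: x = 0.290, y = 0.812
  2: x = 0.710, y = 0.188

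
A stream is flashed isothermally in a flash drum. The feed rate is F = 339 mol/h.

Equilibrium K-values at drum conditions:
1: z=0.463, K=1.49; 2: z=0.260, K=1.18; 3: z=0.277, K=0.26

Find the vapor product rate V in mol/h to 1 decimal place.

V = 79.9 mol/h

Rachford–Rice: g(β) = Σ zᵢ(Kᵢ−1)/(1+β(Kᵢ−1)) = 0.
g(0) = ΣzᵢKᵢ − 1 = 0.069 and g(1) = 1 − Σzᵢ/Kᵢ = -0.596, so a root lies in (0, 1).
Newton–Raphson from β = 0.49:
  β = 0.490: g = -0.0956, g' = -0.453 → β = 0.279
  β = 0.279: g = -0.0141, g' = -0.334 → β = 0.237
  β = 0.237: g = -0.0003, g' = -0.320 → β = 0.236
Converged at β = 0.236.
Then V = β·F = 0.2357·339 = 79.9 mol/h and L = F − V = 259.1 mol/h.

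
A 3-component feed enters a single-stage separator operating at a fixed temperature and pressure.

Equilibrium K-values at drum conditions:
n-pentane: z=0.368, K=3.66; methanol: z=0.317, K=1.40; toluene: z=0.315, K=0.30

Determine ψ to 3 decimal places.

ψ = 0.709

Rachford–Rice: g(ψ) = Σ zᵢ(Kᵢ−1)/(1+ψ(Kᵢ−1)) = 0.
Check two-phase: ΣzᵢKᵢ = 1.885 > 1 and Σzᵢ/Kᵢ = 1.377 > 1, so g(0) = 0.885 > 0 and g(1) = -0.377 < 0.
Iterate (Newton) starting at ψ = 0.61:
  ψ = 0.610: g = 0.0904, g' = -0.881 → ψ = 0.713
  ψ = 0.713: g = -0.0031, g' = -0.956 → ψ = 0.709
Converged at ψ = 0.709.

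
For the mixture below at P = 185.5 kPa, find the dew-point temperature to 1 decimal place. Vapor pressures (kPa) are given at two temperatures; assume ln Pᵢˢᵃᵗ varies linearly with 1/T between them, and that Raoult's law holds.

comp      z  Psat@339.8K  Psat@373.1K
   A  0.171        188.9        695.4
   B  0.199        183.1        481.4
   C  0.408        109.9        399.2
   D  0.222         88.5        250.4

Dew-point temperature: Σzᵢ·P/Pᵢˢᵃᵗ(T) = 1. Interpolate ln Pᵢˢᵃᵗ = aᵢ + bᵢ/T.
  T = 339.8 K: ΣzᵢP/Pᵢˢᵃᵗ = 1.5235
  T = 373.1 K: ΣzᵢP/Pᵢˢᵃᵗ = 0.4763
  T = 356.5 K: ΣzᵢP/Pᵢˢᵃᵗ = 0.8256
  T = 348.1 K: ΣzᵢP/Pᵢˢᵃᵗ = 1.1146
  T = 352.3 K: ΣzᵢP/Pᵢˢᵃᵗ = 0.9574
  T = 350.2 K: ΣzᵢP/Pᵢˢᵃᵗ = 1.0325
Interpolating between 350.2 K and 352.3 K gives T ≈ 351.1 K.

T = 351.1 K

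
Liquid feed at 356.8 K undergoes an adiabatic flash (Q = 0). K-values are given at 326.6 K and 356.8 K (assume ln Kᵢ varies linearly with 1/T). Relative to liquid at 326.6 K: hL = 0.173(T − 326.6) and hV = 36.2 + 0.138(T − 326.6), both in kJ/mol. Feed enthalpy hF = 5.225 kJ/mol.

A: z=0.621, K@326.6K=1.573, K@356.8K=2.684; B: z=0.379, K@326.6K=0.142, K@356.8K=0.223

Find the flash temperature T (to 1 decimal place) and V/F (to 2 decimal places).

T = 328.7 K, V/F = 0.13

Adiabatic flash: solve Rachford–Rice at each trial T, then check hF = ψ·hV(T) + (1−ψ)·hL(T).
  T = 326.6 K: K = (1.573, 0.142), RR gives ψ = 0.062, H_out = 2.257 kJ/mol
  T = 356.8 K: K = (2.684, 0.223), RR gives ψ = 0.574, H_out = 25.403 kJ/mol
  T = 341.7 K: K = (2.079, 0.180), RR gives ψ = 0.406, H_out = 17.090 kJ/mol
  T = 334.1 K: K = (1.812, 0.160), RR gives ψ = 0.273, H_out = 11.104 kJ/mol
  T = 330.4 K: K = (1.691, 0.151), RR gives ψ = 0.183, H_out = 7.269 kJ/mol
  T = 328.5 K: K = (1.631, 0.146), RR gives ψ = 0.127, H_out = 4.932 kJ/mol
Linear interpolation between T = 328.5 (H_out = 4.932) and T = 330.4 (H_out = 7.269) on hF = 5.225 gives T ≈ 328.7 K, at which ψ = 0.13.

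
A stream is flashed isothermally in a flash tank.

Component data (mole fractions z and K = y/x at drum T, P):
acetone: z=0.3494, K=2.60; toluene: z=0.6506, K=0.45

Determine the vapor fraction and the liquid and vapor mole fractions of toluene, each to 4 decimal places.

ψ = 0.2286, x_toluene = 0.7442, y_toluene = 0.3349

Binary case is linear: z₁(K₁−1)(1+ψ(K₂−1)) + z₂(K₂−1)(1+ψ(K₁−1)) = 0
⇒ ψ = [z₁(K₁−1)+z₂(K₂−1)] / [−(K₁−1)(K₂−1)] = 0.20121/0.88000 = 0.2286
Compositions from xᵢ = zᵢ/(1+ψ(Kᵢ−1)), yᵢ = Kᵢxᵢ:
  acetone: x = 0.2558, y = 0.6651
  toluene: x = 0.7442, y = 0.3349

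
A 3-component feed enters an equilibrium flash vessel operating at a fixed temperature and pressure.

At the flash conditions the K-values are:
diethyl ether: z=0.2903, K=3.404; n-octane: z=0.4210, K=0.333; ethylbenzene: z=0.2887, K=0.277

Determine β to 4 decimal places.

β = 0.1256

Rachford–Rice: g(β) = Σ zᵢ(Kᵢ−1)/(1+β(Kᵢ−1)) = 0.
g(0) = ΣzᵢKᵢ − 1 = 0.2083 and g(1) = 1 − Σzᵢ/Kᵢ = -1.3918, so a root lies in (0, 1).
Newton iteration, β⁰ = 0.5:
  β = 0.5000: g = -0.43129, g' = -1.1378 → β = 0.1209
  β = 0.1209: g = 0.00650, g' = -1.4098 → β = 0.1256
Converged at β = 0.1256.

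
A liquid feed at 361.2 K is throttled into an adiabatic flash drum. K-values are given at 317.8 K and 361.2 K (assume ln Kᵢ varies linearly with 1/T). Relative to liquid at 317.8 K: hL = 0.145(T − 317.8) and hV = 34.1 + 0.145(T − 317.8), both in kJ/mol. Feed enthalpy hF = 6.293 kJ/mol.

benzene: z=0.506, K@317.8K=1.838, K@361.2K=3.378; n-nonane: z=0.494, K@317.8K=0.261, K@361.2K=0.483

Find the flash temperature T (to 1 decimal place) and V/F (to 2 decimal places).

Adiabatic flash: solve Rachford–Rice at each trial T, then check hF = ψ·hV(T) + (1−ψ)·hL(T).
  T = 317.8 K: K = (1.838, 0.261), RR gives ψ = 0.095, H_out = 3.247 kJ/mol
  T = 361.2 K: K = (3.378, 0.483), RR gives ψ = 0.771, H_out = 32.584 kJ/mol
  T = 339.5 K: K = (2.541, 0.362), RR gives ψ = 0.473, H_out = 19.262 kJ/mol
  T = 328.6 K: K = (2.171, 0.309), RR gives ψ = 0.310, H_out = 12.145 kJ/mol
  T = 323.2 K: K = (2.000, 0.284), RR gives ψ = 0.213, H_out = 8.052 kJ/mol
  T = 320.5 K: K = (1.918, 0.273), RR gives ψ = 0.157, H_out = 5.762 kJ/mol
  T = 321.9 K: K = (1.960, 0.279), RR gives ψ = 0.187, H_out = 6.974 kJ/mol
Linear interpolation between T = 320.5 (H_out = 5.762) and T = 321.9 (H_out = 6.974) on hF = 6.293 gives T ≈ 321.1 K, at which ψ = 0.17.

T = 321.1 K, V/F = 0.17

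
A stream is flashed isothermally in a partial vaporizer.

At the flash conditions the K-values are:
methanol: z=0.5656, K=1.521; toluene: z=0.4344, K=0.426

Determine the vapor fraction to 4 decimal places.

ψ = 0.1516

Rachford–Rice: g(ψ) = Σ zᵢ(Kᵢ−1)/(1+ψ(Kᵢ−1)) = 0.
g(0) = ΣzᵢKᵢ − 1 = 0.0453 and g(1) = 1 − Σzᵢ/Kᵢ = -0.3916, so a root lies in (0, 1).
Iterate (Newton) starting at ψ = 0.51:
  ψ = 0.5100: g = -0.11974, g' = -0.3820 → ψ = 0.1965
  ψ = 0.1965: g = -0.01374, g' = -0.3082 → ψ = 0.1519
  ψ = 0.1519: g = -0.00011, g' = -0.3036 → ψ = 0.1516
Converged at ψ = 0.1516.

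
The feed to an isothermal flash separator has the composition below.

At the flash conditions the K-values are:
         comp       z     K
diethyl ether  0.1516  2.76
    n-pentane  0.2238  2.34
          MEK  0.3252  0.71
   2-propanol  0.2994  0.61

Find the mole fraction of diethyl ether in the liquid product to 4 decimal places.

Material balance + equilibrium reduce to Σ zᵢ(Kᵢ−1)/(1+ψ(Kᵢ−1)) = 0.
Check two-phase: ΣzᵢKᵢ = 1.3556 > 1 and Σzᵢ/Kᵢ = 1.0994 > 1, so g(0) = 0.3556 > 0 and g(1) = -0.0994 < 0.
Newton–Raphson from ψ = 0.42:
  ψ = 0.4200: g = 0.09828, g' = -0.4204 → ψ = 0.6538
  ψ = 0.6538: g = 0.01081, g' = -0.3394 → ψ = 0.6856
  ψ = 0.6856: g = 0.00010, g' = -0.3330 → ψ = 0.6860
Converged at ψ = 0.6860.
Compositions from xᵢ = zᵢ/(1+ψ(Kᵢ−1)), yᵢ = Kᵢxᵢ:
  diethyl ether: x = 0.0687, y = 0.1896
  n-pentane: x = 0.1166, y = 0.2729
  MEK: x = 0.4060, y = 0.2882
  2-propanol: x = 0.4088, y = 0.2493

x_diethyl ether = 0.0687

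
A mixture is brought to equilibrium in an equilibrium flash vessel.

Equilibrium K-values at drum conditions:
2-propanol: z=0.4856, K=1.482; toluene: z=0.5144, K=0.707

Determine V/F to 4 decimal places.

Rachford–Rice: g(V/F) = Σ zᵢ(Kᵢ−1)/(1+V/F(Kᵢ−1)) = 0.
Check two-phase: ΣzᵢKᵢ = 1.0833 > 1 and Σzᵢ/Kᵢ = 1.0552 > 1, so g(0) = 0.0833 > 0 and g(1) = -0.0552 < 0.
Iterate (Newton) starting at V/F = 0.41:
  V/F = 0.4100: g = 0.02414, g' = -0.1357 → V/F = 0.5879
  V/F = 0.5879: g = 0.00030, g' = -0.1329 → V/F = 0.5901
Converged at V/F = 0.5901.

V/F = 0.5901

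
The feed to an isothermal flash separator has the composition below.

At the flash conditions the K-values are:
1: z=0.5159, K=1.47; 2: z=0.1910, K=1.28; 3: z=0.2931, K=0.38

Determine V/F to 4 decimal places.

Rachford–Rice: g(V/F) = Σ zᵢ(Kᵢ−1)/(1+V/F(Kᵢ−1)) = 0.
Feasibility: ΣzᵢKᵢ = 1.1142, Σzᵢ/Kᵢ = 1.2715 — both > 1, two phases present.
Newton iteration, V/F⁰ = 0.37:
  V/F = 0.3700: g = 0.01919, g' = -0.2847 → V/F = 0.4374
  V/F = 0.4374: g = -0.00057, g' = -0.3024 → V/F = 0.4355
Converged at V/F = 0.4355.

V/F = 0.4355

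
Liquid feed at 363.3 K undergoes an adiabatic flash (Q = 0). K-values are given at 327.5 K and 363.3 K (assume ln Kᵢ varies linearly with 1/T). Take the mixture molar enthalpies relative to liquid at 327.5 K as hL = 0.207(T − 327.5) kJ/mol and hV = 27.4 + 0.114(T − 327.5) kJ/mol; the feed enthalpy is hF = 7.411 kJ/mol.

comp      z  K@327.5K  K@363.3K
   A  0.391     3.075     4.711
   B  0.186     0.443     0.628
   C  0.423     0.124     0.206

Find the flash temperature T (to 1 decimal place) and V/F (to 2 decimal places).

Adiabatic flash: solve Rachford–Rice at each trial T, then check hF = ψ·hV(T) + (1−ψ)·hL(T).
  T = 327.5 K: K = (3.075, 0.443, 0.124), RR gives ψ = 0.205, H_out = 5.629 kJ/mol
  T = 363.3 K: K = (4.711, 0.628, 0.206), RR gives ψ = 0.407, H_out = 17.211 kJ/mol
  T = 345.4 K: K = (3.848, 0.532, 0.162), RR gives ψ = 0.317, H_out = 11.870 kJ/mol
  T = 336.4 K: K = (3.448, 0.487, 0.142), RR gives ψ = 0.265, H_out = 8.891 kJ/mol
  T = 331.9 K: K = (3.257, 0.464, 0.133), RR gives ψ = 0.236, H_out = 7.289 kJ/mol
  T = 334.1 K: K = (3.350, 0.475, 0.137), RR gives ψ = 0.251, H_out = 8.083 kJ/mol
Linear interpolation between T = 331.9 (H_out = 7.289) and T = 334.1 (H_out = 8.083) on hF = 7.411 gives T ≈ 332.2 K, at which ψ = 0.24.

T = 332.2 K, V/F = 0.24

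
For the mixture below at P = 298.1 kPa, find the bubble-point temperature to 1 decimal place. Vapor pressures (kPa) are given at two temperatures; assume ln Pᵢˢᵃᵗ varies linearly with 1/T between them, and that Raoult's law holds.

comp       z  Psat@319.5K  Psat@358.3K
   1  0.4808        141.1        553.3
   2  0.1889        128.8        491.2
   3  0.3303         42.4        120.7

Bubble-point temperature: ΣzᵢPᵢˢᵃᵗ(T) = P. Interpolate ln Pᵢˢᵃᵗ = aᵢ + bᵢ/T.
  T = 319.5 K: ΣzᵢPᵢˢᵃᵗ = 106.18 kPa
  T = 358.3 K: ΣzᵢPᵢˢᵃᵗ = 398.68 kPa
  T = 338.9 K: ΣzᵢPᵢˢᵃᵗ = 213.42 kPa
  T = 348.6 K: ΣzᵢPᵢˢᵃᵗ = 294.16 kPa
  T = 353.5 K: ΣzᵢPᵢˢᵃᵗ = 343.69 kPa
  T = 351.1 K: ΣzᵢPᵢˢᵃᵗ = 318.64 kPa
Interpolating between 348.6 K and 351.1 K gives T ≈ 349.0 K.

T = 349.0 K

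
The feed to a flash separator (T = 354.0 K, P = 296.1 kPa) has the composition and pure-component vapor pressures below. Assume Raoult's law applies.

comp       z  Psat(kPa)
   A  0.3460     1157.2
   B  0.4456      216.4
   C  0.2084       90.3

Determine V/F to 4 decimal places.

Raoult's law: Kᵢ = Pᵢˢᵃᵗ/P = Pᵢˢᵃᵗ/296.1.
  K_A = 1157.2/296.1 = 3.908139, K_B = 216.4/296.1 = 0.730834, K_C = 90.3/296.1 = 0.304965
Iterate (Newton) starting at V/F = 0.5:
  V/F = 0.5000: g = 0.04944, g' = -0.7655 → V/F = 0.5646
  V/F = 0.5646: g = 0.00105, g' = -0.7368 → V/F = 0.5660
Converged at V/F = 0.5660.

V/F = 0.5660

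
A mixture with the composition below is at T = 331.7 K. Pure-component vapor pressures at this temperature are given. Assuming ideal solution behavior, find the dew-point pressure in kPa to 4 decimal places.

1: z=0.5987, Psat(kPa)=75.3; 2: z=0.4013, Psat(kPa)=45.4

Pdew = 59.5590 kPa

At the dew point ψ → 1, so Σzᵢ/Kᵢ = 1 with Kᵢ = Pᵢˢᵃᵗ/P ⇒ 1/P = Σzᵢ/Pᵢˢᵃᵗ.
1/P = 0.5987/75.3 + 0.4013/45.4 = 0.0167901 ⇒ P = 59.5590 kPa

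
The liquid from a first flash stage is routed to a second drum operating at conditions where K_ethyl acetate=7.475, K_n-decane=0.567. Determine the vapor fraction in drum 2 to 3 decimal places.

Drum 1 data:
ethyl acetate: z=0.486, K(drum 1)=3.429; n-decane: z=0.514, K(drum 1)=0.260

V/F (drum 2) = 0.421

Drum 1:
Binary case is linear: z₁(K₁−1)(1+ψ₁(K₂−1)) + z₂(K₂−1)(1+ψ₁(K₁−1)) = 0
⇒ ψ₁ = [z₁(K₁−1)+z₂(K₂−1)] / [−(K₁−1)(K₂−1)] = 0.8001/1.7975 = 0.445
Drum-1 compositions:
  ethyl acetate: x = 0.234, y = 0.801
  n-decane: x = 0.766, y = 0.199
Drum-2 feed = drum-1 liquid: z₂ = (0.2335, 0.7665).
Drum 2:
Rachford–Rice: g(ψ₂) = Σ zᵢ(Kᵢ−1)/(1+ψ₂(Kᵢ−1)) = 0.
g(0) = ΣzᵢKᵢ − 1 = 1.180 and g(1) = 1 − Σzᵢ/Kᵢ = -0.383, so a root lies in (0, 1).
Newton iteration, ψ₂⁰ = 0.5:
  ψ₂ = 0.500: g = -0.0668, g' = -0.779 → ψ₂ = 0.414
  ψ₂ = 0.414: g = 0.0061, g' = -0.935 → ψ₂ = 0.421
Converged at ψ₂ = 0.421.
  ethyl acetate: x = 0.063, y = 0.469
  n-decane: x = 0.937, y = 0.531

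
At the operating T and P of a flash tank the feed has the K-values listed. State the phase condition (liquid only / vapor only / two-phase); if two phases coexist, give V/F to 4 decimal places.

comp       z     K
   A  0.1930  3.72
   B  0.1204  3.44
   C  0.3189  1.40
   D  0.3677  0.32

two-phase, V/F = 0.5990

ΣzᵢKᵢ = 1.6963; Σzᵢ/Kᵢ = 1.4637.
Both exceed 1, so a two-phase solution exists.
Material balance + equilibrium reduce to Σ zᵢ(Kᵢ−1)/(1+ψ(Kᵢ−1)) = 0.
Newton–Raphson from ψ = 0.5:
  ψ = 0.5000: g = 0.08223, g' = -0.8276 → ψ = 0.5994
  ψ = 0.5994: g = -0.00027, g' = -0.8422 → ψ = 0.5990
Converged at ψ = 0.5990.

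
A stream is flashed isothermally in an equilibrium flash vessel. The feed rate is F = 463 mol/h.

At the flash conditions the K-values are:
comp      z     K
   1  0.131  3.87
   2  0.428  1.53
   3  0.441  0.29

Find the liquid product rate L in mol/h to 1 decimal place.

L = 324.2 mol/h

Rachford–Rice: g(ψ) = Σ zᵢ(Kᵢ−1)/(1+ψ(Kᵢ−1)) = 0.
Check two-phase: ΣzᵢKᵢ = 1.290 > 1 and Σzᵢ/Kᵢ = 1.834 > 1, so g(0) = 0.290 > 0 and g(1) = -0.834 < 0.
Iterate (Newton) starting at ψ = 0.5:
  ψ = 0.500: g = -0.1517, g' = -0.791 → ψ = 0.308
  ψ = 0.308: g = -0.0064, g' = -0.757 → ψ = 0.300
Converged at ψ = 0.300.
Then V = ψ·F = 0.2999·463 = 138.8 mol/h and L = F − V = 324.2 mol/h.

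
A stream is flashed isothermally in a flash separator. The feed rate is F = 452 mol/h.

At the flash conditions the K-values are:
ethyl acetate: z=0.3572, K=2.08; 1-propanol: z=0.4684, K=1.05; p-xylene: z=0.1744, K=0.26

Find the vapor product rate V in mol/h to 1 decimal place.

Material balance + equilibrium reduce to Σ zᵢ(Kᵢ−1)/(1+β(Kᵢ−1)) = 0.
g(0) = ΣzᵢKᵢ − 1 = 0.2801 and g(1) = 1 − Σzᵢ/Kᵢ = -0.2886, so a root lies in (0, 1).
Iterate (Newton) starting at β = 0.5:
  β = 0.5000: g = 0.06850, g' = -0.4174 → β = 0.6641
  β = 0.6641: g = -0.00645, g' = -0.5116 → β = 0.6515
  β = 0.6515: g = -0.00007, g' = -0.5007 → β = 0.6514
Converged at β = 0.6514.
Then V = β·F = 0.6514·452 = 294.4 mol/h and L = F − V = 157.6 mol/h.

V = 294.4 mol/h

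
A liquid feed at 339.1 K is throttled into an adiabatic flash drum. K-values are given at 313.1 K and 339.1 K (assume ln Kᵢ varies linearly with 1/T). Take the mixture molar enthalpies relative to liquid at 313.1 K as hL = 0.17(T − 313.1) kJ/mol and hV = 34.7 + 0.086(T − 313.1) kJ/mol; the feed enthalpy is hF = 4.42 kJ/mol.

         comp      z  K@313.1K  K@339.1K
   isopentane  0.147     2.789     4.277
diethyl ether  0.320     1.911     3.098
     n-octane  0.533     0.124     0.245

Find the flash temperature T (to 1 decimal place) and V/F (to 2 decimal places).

Adiabatic flash: solve Rachford–Rice at each trial T, then check hF = ψ·hV(T) + (1−ψ)·hL(T).
  T = 313.1 K: K = (2.789, 1.911, 0.124), RR gives ψ = 0.080, H_out = 2.766 kJ/mol
  T = 339.1 K: K = (4.277, 3.098, 0.245), RR gives ψ = 0.398, H_out = 17.353 kJ/mol
  T = 326.1 K: K = (3.483, 2.457, 0.177), RR gives ψ = 0.261, H_out = 10.989 kJ/mol
  T = 319.6 K: K = (3.124, 2.172, 0.149), RR gives ψ = 0.180, H_out = 7.243 kJ/mol
  T = 316.4 K: K = (2.956, 2.041, 0.136), RR gives ψ = 0.133, H_out = 5.153 kJ/mol
  T = 314.8 K: K = (2.874, 1.977, 0.130), RR gives ψ = 0.108, H_out = 4.029 kJ/mol
  T = 315.6 K: K = (2.915, 2.009, 0.133), RR gives ψ = 0.121, H_out = 4.598 kJ/mol
Linear interpolation between T = 314.8 (H_out = 4.029) and T = 315.6 (H_out = 4.598) on hF = 4.42 gives T ≈ 315.3 K, at which ψ = 0.12.

T = 315.3 K, V/F = 0.12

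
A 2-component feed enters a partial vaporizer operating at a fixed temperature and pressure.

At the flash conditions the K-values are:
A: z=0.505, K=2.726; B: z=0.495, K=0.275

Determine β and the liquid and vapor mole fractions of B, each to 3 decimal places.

β = 0.410, x_B = 0.704, y_B = 0.194

Rachford–Rice: g(β) = Σ zᵢ(Kᵢ−1)/(1+β(Kᵢ−1)) = 0.
Check two-phase: ΣzᵢKᵢ = 1.513 > 1 and Σzᵢ/Kᵢ = 1.985 > 1, so g(0) = 0.513 > 0 and g(1) = -0.985 < 0.
Newton iteration, β⁰ = 0.5:
  β = 0.500: g = -0.0951, g' = -1.074 → β = 0.411
  β = 0.411: g = -0.0018, g' = -1.043 → β = 0.410
Converged at β = 0.410.
Compositions from xᵢ = zᵢ/(1+β(Kᵢ−1)), yᵢ = Kᵢxᵢ:
  A: x = 0.296, y = 0.806
  B: x = 0.704, y = 0.194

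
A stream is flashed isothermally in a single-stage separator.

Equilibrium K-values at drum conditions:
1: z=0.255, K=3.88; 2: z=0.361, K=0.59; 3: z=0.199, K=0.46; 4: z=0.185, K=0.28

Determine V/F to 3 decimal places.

Material balance + equilibrium reduce to Σ zᵢ(Kᵢ−1)/(1+V/F(Kᵢ−1)) = 0.
Check two-phase: ΣzᵢKᵢ = 1.346 > 1 and Σzᵢ/Kᵢ = 1.771 > 1, so g(0) = 0.346 > 0 and g(1) = -0.771 < 0.
Newton–Raphson from V/F = 0.39:
  V/F = 0.390: g = -0.1516, g' = -0.834 → V/F = 0.208
  V/F = 0.208: g = 0.0196, g' = -1.106 → V/F = 0.226
Converged at V/F = 0.226.

V/F = 0.226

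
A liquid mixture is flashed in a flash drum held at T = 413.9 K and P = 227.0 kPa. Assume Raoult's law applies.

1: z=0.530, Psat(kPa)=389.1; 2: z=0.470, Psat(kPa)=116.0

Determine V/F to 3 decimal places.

Raoult's law: Kᵢ = Pᵢˢᵃᵗ/P = Pᵢˢᵃᵗ/227.0.
  K_1 = 389.1/227.0 = 1.71410, K_2 = 116.0/227.0 = 0.51101
Material balance + equilibrium reduce to Σ zᵢ(Kᵢ−1)/(1+V/F(Kᵢ−1)) = 0.
Feasibility: ΣzᵢKᵢ = 1.149, Σzᵢ/Kᵢ = 1.229 — both > 1, two phases present.
Binary case is linear: z₁(K₁−1)(1+V/F(K₂−1)) + z₂(K₂−1)(1+V/F(K₁−1)) = 0
⇒ V/F = [z₁(K₁−1)+z₂(K₂−1)] / [−(K₁−1)(K₂−1)] = 0.1486/0.3492 = 0.426

V/F = 0.426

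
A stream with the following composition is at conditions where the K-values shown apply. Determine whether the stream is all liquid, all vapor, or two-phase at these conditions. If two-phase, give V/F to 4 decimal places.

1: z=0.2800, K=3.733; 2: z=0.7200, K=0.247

ΣzᵢKᵢ = 1.2231; Σzᵢ/Kᵢ = 2.9900.
Both exceed 1, so a two-phase solution exists.
Let ψ = V/F and solve Σ zᵢ(Kᵢ−1)/(1+ψ(Kᵢ−1)) = 0.
Binary case is linear: z₁(K₁−1)(1+ψ(K₂−1)) + z₂(K₂−1)(1+ψ(K₁−1)) = 0
⇒ ψ = [z₁(K₁−1)+z₂(K₂−1)] / [−(K₁−1)(K₂−1)] = 0.22308/2.05795 = 0.1084

two-phase, V/F = 0.1084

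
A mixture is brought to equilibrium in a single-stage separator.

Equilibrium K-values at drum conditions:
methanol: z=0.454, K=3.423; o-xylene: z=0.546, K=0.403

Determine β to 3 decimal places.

β = 0.535

Material balance + equilibrium reduce to Σ zᵢ(Kᵢ−1)/(1+β(Kᵢ−1)) = 0.
Check two-phase: ΣzᵢKᵢ = 1.774 > 1 and Σzᵢ/Kᵢ = 1.487 > 1, so g(0) = 0.774 > 0 and g(1) = -0.487 < 0.
Binary case is linear: z₁(K₁−1)(1+β(K₂−1)) + z₂(K₂−1)(1+β(K₁−1)) = 0
⇒ β = [z₁(K₁−1)+z₂(K₂−1)] / [−(K₁−1)(K₂−1)] = 0.7741/1.4465 = 0.535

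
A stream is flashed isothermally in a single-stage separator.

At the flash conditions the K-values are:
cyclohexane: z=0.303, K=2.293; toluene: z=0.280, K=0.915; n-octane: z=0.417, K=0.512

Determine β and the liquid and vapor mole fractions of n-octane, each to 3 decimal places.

β = 0.349, x_n-octane = 0.503, y_n-octane = 0.257

Newton iteration, β⁰ = 0.5:
  β = 0.500: g = -0.0561, g' = -0.363 → β = 0.345
  β = 0.345: g = 0.0015, g' = -0.388 → β = 0.349
Converged at β = 0.349.
Compositions from xᵢ = zᵢ/(1+β(Kᵢ−1)), yᵢ = Kᵢxᵢ:
  cyclohexane: x = 0.209, y = 0.479
  toluene: x = 0.289, y = 0.264
  n-octane: x = 0.503, y = 0.257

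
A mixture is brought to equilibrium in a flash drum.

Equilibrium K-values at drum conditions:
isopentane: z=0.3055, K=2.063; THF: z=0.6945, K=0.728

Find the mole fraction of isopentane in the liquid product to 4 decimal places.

Rachford–Rice: g(β) = Σ zᵢ(Kᵢ−1)/(1+β(Kᵢ−1)) = 0.
Check two-phase: ΣzᵢKᵢ = 1.1358 > 1 and Σzᵢ/Kᵢ = 1.1021 > 1, so g(0) = 0.1358 > 0 and g(1) = -0.1021 < 0.
Newton–Raphson from β = 0.64:
  β = 0.6400: g = -0.03545, g' = -0.1976 → β = 0.4606
  β = 0.4606: g = 0.00206, g' = -0.2227 → β = 0.4698
Converged at β = 0.4698.
Compositions from xᵢ = zᵢ/(1+β(Kᵢ−1)), yᵢ = Kᵢxᵢ:
  isopentane: x = 0.2037, y = 0.4203
  THF: x = 0.7963, y = 0.5797

x_isopentane = 0.2037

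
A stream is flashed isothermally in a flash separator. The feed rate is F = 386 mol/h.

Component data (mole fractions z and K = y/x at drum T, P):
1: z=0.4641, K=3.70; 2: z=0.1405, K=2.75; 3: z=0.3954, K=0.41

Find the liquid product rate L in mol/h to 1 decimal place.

L = 53.3 mol/h

Iterate (Newton) starting at ψ = 0.56:
  ψ = 0.5600: g = 0.27462, g' = -0.9529 → ψ = 0.8482
  ψ = 0.8482: g = 0.01285, g' = -0.9338 → ψ = 0.8620
  ψ = 0.8620: g = -0.00007, g' = -0.9439 → ψ = 0.8619
Converged at ψ = 0.8619.
Then V = ψ·F = 0.8619·386 = 332.7 mol/h and L = F − V = 53.3 mol/h.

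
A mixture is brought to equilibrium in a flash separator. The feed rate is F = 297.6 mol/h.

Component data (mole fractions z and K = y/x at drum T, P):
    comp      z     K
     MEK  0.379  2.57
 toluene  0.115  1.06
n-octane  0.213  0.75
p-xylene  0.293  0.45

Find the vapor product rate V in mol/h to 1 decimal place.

V = 184.9 mol/h

Material balance + equilibrium reduce to Σ zᵢ(Kᵢ−1)/(1+V/F(Kᵢ−1)) = 0.
g(0) = ΣzᵢKᵢ − 1 = 0.388 and g(1) = 1 − Σzᵢ/Kᵢ = -0.191, so a root lies in (0, 1).
Iterate (Newton) starting at V/F = 0.63:
  V/F = 0.630: g = -0.0040, g' = -0.463 → V/F = 0.621
Converged at V/F = 0.621.
Then V = V/F·F = 0.6213·297.6 = 184.9 mol/h and L = F − V = 112.7 mol/h.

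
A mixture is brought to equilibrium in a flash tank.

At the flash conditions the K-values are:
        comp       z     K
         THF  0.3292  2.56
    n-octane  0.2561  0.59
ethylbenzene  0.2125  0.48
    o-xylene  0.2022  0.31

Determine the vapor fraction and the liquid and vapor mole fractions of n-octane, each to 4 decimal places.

ψ = 0.1887, x_n-octane = 0.2776, y_n-octane = 0.1638

Iterate (Newton) starting at ψ = 0.5:
  ψ = 0.5000: g = -0.20589, g' = -0.6503 → ψ = 0.1834
  ψ = 0.1834: g = 0.00390, g' = -0.7311 → ψ = 0.1887
Converged at ψ = 0.1887.
Compositions from xᵢ = zᵢ/(1+ψ(Kᵢ−1)), yᵢ = Kᵢxᵢ:
  THF: x = 0.2543, y = 0.6511
  n-octane: x = 0.2776, y = 0.1638
  ethylbenzene: x = 0.2356, y = 0.1131
  o-xylene: x = 0.2325, y = 0.0721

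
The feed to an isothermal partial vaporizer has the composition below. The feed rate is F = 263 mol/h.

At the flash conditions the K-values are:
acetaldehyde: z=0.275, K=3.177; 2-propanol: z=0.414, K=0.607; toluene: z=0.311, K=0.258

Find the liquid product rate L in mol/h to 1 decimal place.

Newton–Raphson from ψ = 0.39:
  ψ = 0.390: g = -0.1931, g' = -0.809 → ψ = 0.151
  ψ = 0.151: g = 0.0173, g' = -1.027 → ψ = 0.168
  ψ = 0.168: g = 0.0003, g' = -0.995 → ψ = 0.169
Converged at ψ = 0.169.
Then V = ψ·F = 0.1685·263 = 44.3 mol/h and L = F − V = 218.7 mol/h.

L = 218.7 mol/h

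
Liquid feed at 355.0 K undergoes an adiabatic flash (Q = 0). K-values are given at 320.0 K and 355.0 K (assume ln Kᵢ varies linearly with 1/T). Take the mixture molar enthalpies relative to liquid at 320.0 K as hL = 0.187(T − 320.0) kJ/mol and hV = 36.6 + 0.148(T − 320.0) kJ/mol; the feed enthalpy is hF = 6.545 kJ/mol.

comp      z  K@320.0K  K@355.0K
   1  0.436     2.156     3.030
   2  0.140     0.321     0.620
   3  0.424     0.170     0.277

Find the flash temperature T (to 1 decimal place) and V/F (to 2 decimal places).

T = 327.2 K, V/F = 0.14

Adiabatic flash: solve Rachford–Rice at each trial T, then check hF = ψ·hV(T) + (1−ψ)·hL(T).
  T = 320.0 K: K = (2.156, 0.321, 0.170), RR gives ψ = 0.062, H_out = 2.272 kJ/mol
  T = 355.0 K: K = (3.030, 0.620, 0.277), RR gives ψ = 0.395, H_out = 20.446 kJ/mol
  T = 337.5 K: K = (2.579, 0.454, 0.220), RR gives ψ = 0.244, H_out = 12.038 kJ/mol
  T = 328.8 K: K = (2.365, 0.384, 0.194), RR gives ψ = 0.160, H_out = 7.460 kJ/mol
  T = 324.4 K: K = (2.259, 0.351, 0.182), RR gives ψ = 0.113, H_out = 4.956 kJ/mol
  T = 326.6 K: K = (2.312, 0.367, 0.188), RR gives ψ = 0.137, H_out = 6.228 kJ/mol
Linear interpolation between T = 326.6 (H_out = 6.228) and T = 328.8 (H_out = 7.460) on hF = 6.545 gives T ≈ 327.2 K, at which ψ = 0.14.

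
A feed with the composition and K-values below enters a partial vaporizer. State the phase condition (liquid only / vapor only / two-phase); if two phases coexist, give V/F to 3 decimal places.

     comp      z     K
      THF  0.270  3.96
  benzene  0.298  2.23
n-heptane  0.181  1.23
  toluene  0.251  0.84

vapor only

ΣzᵢKᵢ = 2.167; Σzᵢ/Kᵢ = 0.648.
Since Σzᵢ/Kᵢ < 1 the mixture is above its dew point — single vapor phase.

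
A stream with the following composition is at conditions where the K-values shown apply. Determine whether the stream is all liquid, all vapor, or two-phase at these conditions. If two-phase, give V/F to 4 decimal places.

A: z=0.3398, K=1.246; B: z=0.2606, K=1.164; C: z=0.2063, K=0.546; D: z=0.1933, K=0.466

ΣzᵢKᵢ = 0.9294; Σzᵢ/Kᵢ = 1.2892.
Since ΣzᵢKᵢ < 1 the mixture is below its bubble point — single liquid phase.

all liquid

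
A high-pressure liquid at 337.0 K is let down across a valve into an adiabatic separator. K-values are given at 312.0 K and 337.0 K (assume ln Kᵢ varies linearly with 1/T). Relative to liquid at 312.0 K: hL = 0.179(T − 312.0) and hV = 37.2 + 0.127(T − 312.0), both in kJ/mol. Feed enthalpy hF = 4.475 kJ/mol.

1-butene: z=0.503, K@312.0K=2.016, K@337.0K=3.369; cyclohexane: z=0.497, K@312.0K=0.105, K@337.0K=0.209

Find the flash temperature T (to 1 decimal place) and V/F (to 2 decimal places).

Adiabatic flash: solve Rachford–Rice at each trial T, then check hF = ψ·hV(T) + (1−ψ)·hL(T).
  T = 312.0 K: K = (2.016, 0.105), RR gives ψ = 0.073, H_out = 2.710 kJ/mol
  T = 337.0 K: K = (3.369, 0.209), RR gives ψ = 0.426, H_out = 19.772 kJ/mol
  T = 324.5 K: K = (2.632, 0.150), RR gives ψ = 0.287, H_out = 12.739 kJ/mol
  T = 318.2 K: K = (2.307, 0.126), RR gives ψ = 0.195, H_out = 8.307 kJ/mol
  T = 315.1 K: K = (2.158, 0.115), RR gives ψ = 0.139, H_out = 5.712 kJ/mol
  T = 313.6 K: K = (2.088, 0.110), RR gives ψ = 0.109, H_out = 4.318 kJ/mol
Linear interpolation between T = 313.6 (H_out = 4.318) and T = 315.1 (H_out = 5.712) on hF = 4.475 gives T ≈ 313.8 K, at which ψ = 0.11.

T = 313.8 K, V/F = 0.11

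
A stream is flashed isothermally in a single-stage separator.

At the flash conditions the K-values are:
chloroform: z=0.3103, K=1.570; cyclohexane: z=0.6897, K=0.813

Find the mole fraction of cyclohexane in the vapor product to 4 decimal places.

y_cyclohexane = 0.6122

Rachford–Rice: g(V/F) = Σ zᵢ(Kᵢ−1)/(1+V/F(Kᵢ−1)) = 0.
Check two-phase: ΣzᵢKᵢ = 1.0479 > 1 and Σzᵢ/Kᵢ = 1.0460 > 1, so g(0) = 0.0479 > 0 and g(1) = -0.0460 < 0.
Newton–Raphson from V/F = 0.36:
  V/F = 0.3600: g = 0.00847, g' = -0.0971 → V/F = 0.4472
  V/F = 0.4472: g = 0.00020, g' = -0.0927 → V/F = 0.4494
Converged at V/F = 0.4494.
Compositions from xᵢ = zᵢ/(1+V/F(Kᵢ−1)), yᵢ = Kᵢxᵢ:
  chloroform: x = 0.2470, y = 0.3878
  cyclohexane: x = 0.7530, y = 0.6122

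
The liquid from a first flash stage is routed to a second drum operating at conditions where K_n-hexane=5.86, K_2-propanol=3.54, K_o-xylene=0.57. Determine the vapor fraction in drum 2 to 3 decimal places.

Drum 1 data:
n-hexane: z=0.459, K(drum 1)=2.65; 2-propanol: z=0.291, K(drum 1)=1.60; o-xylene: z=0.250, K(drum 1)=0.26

Drum 1:
Rachford–Rice: g(ψ₁) = Σ zᵢ(Kᵢ−1)/(1+ψ₁(Kᵢ−1)) = 0.
g(0) = ΣzᵢKᵢ − 1 = 0.747 and g(1) = 1 − Σzᵢ/Kᵢ = -0.317, so a root lies in (0, 1).
Iterate (Newton) starting at ψ₁ = 0.34:
  ψ₁ = 0.340: g = 0.3830, g' = -0.830 → ψ₁ = 0.802
  ψ₁ = 0.802: g = -0.0109, g' = -1.107 → ψ₁ = 0.792
Converged at ψ₁ = 0.792.
Drum-1 compositions:
  n-hexane: x = 0.199, y = 0.527
  2-propanol: x = 0.197, y = 0.316
  o-xylene: x = 0.604, y = 0.157
Drum-2 feed = drum-1 liquid: z₂ = (0.1990, 0.1973, 0.6037).
Drum 2:
Newton iteration, ψ₂⁰ = 0.5:
  ψ₂ = 0.500: g = 0.1720, g' = -0.828 → ψ₂ = 0.708
  ψ₂ = 0.708: g = 0.0237, g' = -0.632 → ψ₂ = 0.745
  ψ₂ = 0.745: g = 0.0003, g' = -0.614 → ψ₂ = 0.746
Converged at ψ₂ = 0.746.
  n-hexane: x = 0.043, y = 0.252
  2-propanol: x = 0.068, y = 0.241
  o-xylene: x = 0.889, y = 0.507

V/F (drum 2) = 0.746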